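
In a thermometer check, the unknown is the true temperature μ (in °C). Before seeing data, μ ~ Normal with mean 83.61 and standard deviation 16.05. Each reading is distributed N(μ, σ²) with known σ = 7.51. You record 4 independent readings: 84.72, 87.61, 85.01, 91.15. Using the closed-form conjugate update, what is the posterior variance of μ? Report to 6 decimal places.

For Normal data with known variance σ², a Normal(μ₀, σ₀²) prior on μ is conjugate. Posterior precision = 1/σ₀² + n/σ²; posterior mean is the precision-weighted average of μ₀ and x̄.
σ₀² = 16.05² = 257.6025, σ² = 7.51² = 56.4001; σ² + n·σ₀² = 56.4001 + 4·257.6025 = 1086.8101.
Posterior precision = 1/σ₀² + n/σ² = 1/257.6025 + 4/56.4001 = (σ² + n·σ₀²)/(σ₀²σ²) = 1086.8101/(257.6025·56.4001); posterior variance σₙ² = σ₀²σ²/(σ² + n·σ₀²) = 257.6025·56.4001/1086.8101 = 13.368303.

13.368303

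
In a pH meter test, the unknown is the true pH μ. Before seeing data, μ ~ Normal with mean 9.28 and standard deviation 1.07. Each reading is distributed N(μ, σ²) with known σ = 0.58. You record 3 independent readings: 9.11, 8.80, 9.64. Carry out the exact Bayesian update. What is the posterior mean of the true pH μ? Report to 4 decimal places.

9.1920

For Normal data with known variance σ², a Normal(μ₀, σ₀²) prior on μ is conjugate. Posterior precision = 1/σ₀² + n/σ²; posterior mean is the precision-weighted average of μ₀ and x̄.
Σxᵢ = 9.11 + 8.80 + 9.64 = 27.55, so n·x̄ = 27.55.
σ₀² = 1.07² = 1.1449, σ² = 0.58² = 0.3364; σ² + n·σ₀² = 0.3364 + 3·1.1449 = 3.7711.
Posterior mean = (μ₀/σ₀² + n·x̄/σ²)/(1/σ₀² + n/σ²) = (σ²·μ₀ + σ₀²·n·x̄)/(σ² + n·σ₀²) = (0.3364·9.28 + 1.1449·27.55)/3.7711 = 34.663787/3.7711 = 9.1920.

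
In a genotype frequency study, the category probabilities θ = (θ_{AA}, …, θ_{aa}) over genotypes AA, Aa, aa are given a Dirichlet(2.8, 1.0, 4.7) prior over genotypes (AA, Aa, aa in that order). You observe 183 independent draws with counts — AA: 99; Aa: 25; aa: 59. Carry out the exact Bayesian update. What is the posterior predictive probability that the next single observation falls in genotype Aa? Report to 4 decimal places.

The Dirichlet prior is conjugate to the Multinomial likelihood: each posterior αⱼ = prior αⱼ + observed count nⱼ.
Posterior concentration: (101.8, 26.0, 63.7), total = 191.5.
P(next = Aa | data) = α_{Aa}/Σα = 0.1358.

0.1358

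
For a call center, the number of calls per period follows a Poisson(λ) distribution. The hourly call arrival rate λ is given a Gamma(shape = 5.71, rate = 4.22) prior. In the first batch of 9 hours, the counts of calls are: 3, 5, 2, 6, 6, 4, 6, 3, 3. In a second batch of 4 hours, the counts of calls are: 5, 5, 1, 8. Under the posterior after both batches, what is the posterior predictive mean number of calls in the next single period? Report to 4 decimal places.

3.6417

With a Gamma(shape α, rate β) prior, the Poisson likelihood is conjugate: the posterior is Gamma(α + ΣXᵢ, β + n).
Batch 1: sum of counts S = 38 over n = 9 hours.
After batch 1: Gamma(α+S, β+n) = Gamma(5.71+38, 4.22+9) = Gamma(43.71, 13.22).
Batch 2: sum of counts S = 19 over n = 4 hours.
After batch 2: Gamma(α+S, β+n) = Gamma(43.71+19, 13.22+4) = Gamma(62.71, 17.22).
The predictive distribution for one future period is NegBinom with mean α/β = 3.6417.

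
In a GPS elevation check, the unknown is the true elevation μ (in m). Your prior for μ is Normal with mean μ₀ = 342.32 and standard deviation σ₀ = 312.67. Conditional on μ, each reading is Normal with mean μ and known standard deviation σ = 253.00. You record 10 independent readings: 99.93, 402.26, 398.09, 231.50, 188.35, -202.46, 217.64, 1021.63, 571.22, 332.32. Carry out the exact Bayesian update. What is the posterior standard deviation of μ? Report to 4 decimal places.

For Normal data with known variance σ², a Normal(μ₀, σ₀²) prior on μ is conjugate. Posterior precision = 1/σ₀² + n/σ²; posterior mean is the precision-weighted average of μ₀ and x̄.
σ₀² = 312.67² = 97762.5289, σ² = 253.00² = 64009; σ² + n·σ₀² = 64009 + 10·97762.5289 = 1041634.289.
Posterior precision = 1/σ₀² + n/σ² = 1/97762.5289 + 10/64009 = (σ² + n·σ₀²)/(σ₀²σ²) = 1041634.289/(97762.5289·64009); posterior variance σₙ² = σ₀²σ²/(σ² + n·σ₀²) = 97762.5289·64009/1041634.289 = 6007.561174.
Posterior SD = √σₙ² = √(97762.5289·64009/1041634.289) = 77.5085.

77.5085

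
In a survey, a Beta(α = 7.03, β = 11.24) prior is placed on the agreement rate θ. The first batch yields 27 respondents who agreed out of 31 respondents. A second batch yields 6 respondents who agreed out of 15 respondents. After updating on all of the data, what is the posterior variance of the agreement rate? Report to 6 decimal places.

0.003599

The Beta prior is conjugate to a Binomial/Bernoulli likelihood; the update adds successes to α and failures to β.
After batch 1: Beta(7.03+27, 11.24+4) = Beta(34.03, 15.24).
After batch 2: Beta(34.03+6, 15.24+9) = Beta(40.03, 24.24).
Var = αβ/((α+β)²(α+β+1)) = 40.03·24.24/(64.27²·65.27) = 0.003599.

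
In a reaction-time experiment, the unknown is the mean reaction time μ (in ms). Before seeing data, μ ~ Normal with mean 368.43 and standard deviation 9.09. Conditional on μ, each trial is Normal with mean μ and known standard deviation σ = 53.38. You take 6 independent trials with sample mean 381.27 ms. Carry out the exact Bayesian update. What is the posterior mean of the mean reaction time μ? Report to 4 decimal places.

For Normal data with known variance σ², a Normal(μ₀, σ₀²) prior on μ is conjugate. Posterior precision = 1/σ₀² + n/σ²; posterior mean is the precision-weighted average of μ₀ and x̄.
n·x̄ = 6·381.27 = 2287.62.
σ₀² = 9.09² = 82.6281, σ² = 53.38² = 2849.4244; σ² + n·σ₀² = 2849.4244 + 6·82.6281 = 3345.193.
Posterior mean = (μ₀/σ₀² + n·x̄/σ²)/(1/σ₀² + n/σ²) = (σ²·μ₀ + σ₀²·n·x̄)/(σ² + n·σ₀²) = (2849.4244·368.43 + 82.6281·2287.62)/3345.193 = 1238835.125814/3345.193 = 370.3329.

370.3329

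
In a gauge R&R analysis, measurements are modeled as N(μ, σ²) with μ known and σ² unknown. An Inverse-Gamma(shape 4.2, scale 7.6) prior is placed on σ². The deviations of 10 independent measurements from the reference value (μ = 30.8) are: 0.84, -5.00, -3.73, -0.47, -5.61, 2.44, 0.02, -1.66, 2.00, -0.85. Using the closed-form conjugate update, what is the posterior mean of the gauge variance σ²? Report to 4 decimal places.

With known mean μ and an Inverse-Gamma(α, β) prior on σ², the Normal likelihood is conjugate: posterior is Inv-Gamma(α + n/2, β + Σ(xᵢ−μ)²/2).
Σ(xᵢ−μ)² = (0.84)² + (-5.00)² + (-3.73)² + (-0.47)² + (-5.61)² + (2.44)² + (0.02)² + (-1.66)² + (2.00)² + (-0.85)² = 84.7436.
Posterior: Inv-Gamma(4.2 + 10/2, 7.6 + 84.7436/2) = Inv-Gamma(9.20, 49.97180).
E[σ²|data] = β/(α−1) = 49.97180/8.20 = 6.0941.

6.0941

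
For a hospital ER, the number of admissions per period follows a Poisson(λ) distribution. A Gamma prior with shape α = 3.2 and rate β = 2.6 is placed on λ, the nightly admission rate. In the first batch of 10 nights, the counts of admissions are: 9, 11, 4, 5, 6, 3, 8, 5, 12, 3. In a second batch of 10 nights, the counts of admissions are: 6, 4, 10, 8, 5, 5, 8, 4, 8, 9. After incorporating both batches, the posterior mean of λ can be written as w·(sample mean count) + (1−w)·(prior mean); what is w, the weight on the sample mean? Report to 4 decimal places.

With a Gamma(shape α, rate β) prior, the Poisson likelihood is conjugate: the posterior is Gamma(α + ΣXᵢ, β + n).
Total number of nights: n = 10 + 10 = 20.
Posterior mean = (α₀+S)/(β₀+n) = [n/(β₀+n)]·(S/n) + [β₀/(β₀+n)]·(α₀/β₀), so only n and β₀ enter the weight.
Weight on data w = n/(β₀+n) = 20/(2.6+20) = 20/22.6 = 0.8850.

0.8850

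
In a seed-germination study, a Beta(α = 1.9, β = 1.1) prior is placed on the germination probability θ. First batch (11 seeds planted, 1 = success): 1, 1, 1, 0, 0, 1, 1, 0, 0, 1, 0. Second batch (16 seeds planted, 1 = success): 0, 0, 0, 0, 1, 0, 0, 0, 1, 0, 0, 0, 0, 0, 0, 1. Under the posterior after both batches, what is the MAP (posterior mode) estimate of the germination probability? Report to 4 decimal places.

0.3536

The Beta prior is conjugate to a Binomial/Bernoulli likelihood; the update adds successes to α and failures to β.
After batch 1: Beta(1.9+6, 1.1+5) = Beta(7.9, 6.1).
After batch 2: Beta(7.9+3, 6.1+13) = Beta(10.9, 19.1).
Mode of Beta(a,b) for a,b>1 is (a−1)/(a+b−2) = 9.9/28.0 = 0.3536.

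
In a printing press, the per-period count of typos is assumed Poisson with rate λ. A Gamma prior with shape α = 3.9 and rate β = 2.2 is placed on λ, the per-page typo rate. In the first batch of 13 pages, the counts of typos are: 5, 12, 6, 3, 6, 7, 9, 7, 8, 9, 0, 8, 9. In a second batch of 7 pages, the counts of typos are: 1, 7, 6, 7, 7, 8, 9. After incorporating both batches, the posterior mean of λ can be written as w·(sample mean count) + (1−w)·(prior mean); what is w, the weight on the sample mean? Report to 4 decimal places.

With a Gamma(shape α, rate β) prior, the Poisson likelihood is conjugate: the posterior is Gamma(α + ΣXᵢ, β + n).
Total number of pages: n = 13 + 7 = 20.
Posterior mean = (α₀+S)/(β₀+n) = [n/(β₀+n)]·(S/n) + [β₀/(β₀+n)]·(α₀/β₀), so only n and β₀ enter the weight.
Weight on data w = n/(β₀+n) = 20/(2.2+20) = 20/22.2 = 0.9009.

0.9009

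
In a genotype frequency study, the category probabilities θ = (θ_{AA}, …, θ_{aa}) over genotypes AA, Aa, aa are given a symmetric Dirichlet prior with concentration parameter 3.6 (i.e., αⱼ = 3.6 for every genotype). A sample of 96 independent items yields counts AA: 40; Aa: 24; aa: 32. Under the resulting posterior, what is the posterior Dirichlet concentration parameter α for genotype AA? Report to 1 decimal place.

43.6

The Dirichlet prior is conjugate to the Multinomial likelihood: each posterior αⱼ = prior αⱼ + observed count nⱼ.
Posterior concentration: (43.6, 27.6, 35.6), total = 106.8.
α_{AA} = 3.6 + 40 = 43.6.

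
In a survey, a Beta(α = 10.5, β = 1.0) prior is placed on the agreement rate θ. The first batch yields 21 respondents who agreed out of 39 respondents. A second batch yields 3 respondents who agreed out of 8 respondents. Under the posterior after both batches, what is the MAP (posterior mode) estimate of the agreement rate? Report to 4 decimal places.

0.5929

The Beta prior is conjugate to a Binomial/Bernoulli likelihood; the update adds successes to α and failures to β.
After batch 1: Beta(10.5+21, 1.0+18) = Beta(31.5, 19.0).
After batch 2: Beta(31.5+3, 19.0+5) = Beta(34.5, 24.0).
Mode of Beta(a,b) for a,b>1 is (a−1)/(a+b−2) = 33.5/56.5 = 0.5929.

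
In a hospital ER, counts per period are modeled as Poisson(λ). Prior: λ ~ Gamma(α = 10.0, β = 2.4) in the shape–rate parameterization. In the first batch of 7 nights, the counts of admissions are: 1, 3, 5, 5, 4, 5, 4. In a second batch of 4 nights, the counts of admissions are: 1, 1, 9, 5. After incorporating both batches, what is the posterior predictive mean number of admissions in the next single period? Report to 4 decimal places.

With a Gamma(shape α, rate β) prior, the Poisson likelihood is conjugate: the posterior is Gamma(α + ΣXᵢ, β + n).
Batch 1: sum of counts S = 27 over n = 7 nights.
After batch 1: Gamma(α+S, β+n) = Gamma(10.0+27, 2.4+7) = Gamma(37.0, 9.4).
Batch 2: sum of counts S = 16 over n = 4 nights.
After batch 2: Gamma(α+S, β+n) = Gamma(37.0+16, 9.4+4) = Gamma(53.0, 13.4).
The predictive distribution for one future period is NegBinom with mean α/β = 3.9552.

3.9552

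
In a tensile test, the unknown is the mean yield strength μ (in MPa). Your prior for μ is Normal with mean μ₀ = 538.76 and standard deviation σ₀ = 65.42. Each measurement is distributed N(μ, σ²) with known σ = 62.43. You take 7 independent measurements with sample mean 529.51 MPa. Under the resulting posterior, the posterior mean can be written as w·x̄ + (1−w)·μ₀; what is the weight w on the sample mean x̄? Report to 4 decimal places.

For Normal data with known variance σ², a Normal(μ₀, σ₀²) prior on μ is conjugate. Posterior precision = 1/σ₀² + n/σ²; posterior mean is the precision-weighted average of μ₀ and x̄.
σ₀² = 65.42² = 4279.7764, σ² = 62.43² = 3897.5049. Prior precision 1/σ₀² = 1/4279.7764; data precision n/σ² = 7/3897.5049.
w = (n/σ²)/(1/σ₀² + n/σ²) = n·σ₀²/(σ² + n·σ₀²) = 7·4279.7764/(3897.5049 + 7·4279.7764) = 29958.4348/33855.9397 = 0.8849.

0.8849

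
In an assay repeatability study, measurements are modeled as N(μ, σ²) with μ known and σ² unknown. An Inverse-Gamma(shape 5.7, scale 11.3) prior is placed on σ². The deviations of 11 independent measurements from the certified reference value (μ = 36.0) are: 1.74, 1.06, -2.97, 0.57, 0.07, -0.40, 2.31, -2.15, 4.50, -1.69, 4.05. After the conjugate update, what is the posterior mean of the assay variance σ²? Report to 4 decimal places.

4.1926

With known mean μ and an Inverse-Gamma(α, β) prior on σ², the Normal likelihood is conjugate: posterior is Inv-Gamma(α + n/2, β + Σ(xᵢ−μ)²/2).
Σ(xᵢ−μ)² = (1.74)² + (1.06)² + (-2.97)² + (0.57)² + (0.07)² + (-0.40)² + (2.31)² + (-2.15)² + (4.50)² + (-1.69)² + (4.05)² = 62.9291.
Posterior: Inv-Gamma(5.7 + 11/2, 11.3 + 62.9291/2) = Inv-Gamma(11.20, 42.76455).
E[σ²|data] = β/(α−1) = 42.76455/10.20 = 4.1926.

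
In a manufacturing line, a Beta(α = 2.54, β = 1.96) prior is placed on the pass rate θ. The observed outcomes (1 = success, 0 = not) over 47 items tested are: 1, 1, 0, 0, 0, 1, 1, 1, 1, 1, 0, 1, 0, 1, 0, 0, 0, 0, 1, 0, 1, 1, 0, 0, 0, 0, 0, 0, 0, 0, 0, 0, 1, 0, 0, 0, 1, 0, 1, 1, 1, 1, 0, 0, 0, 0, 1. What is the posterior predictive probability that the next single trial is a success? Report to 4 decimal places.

The Beta prior is conjugate to a Binomial/Bernoulli likelihood; the update adds successes to α and failures to β.
Posterior: Beta(α+k, β+n−k) = Beta(2.54+19, 1.96+28) = Beta(21.54, 29.96).
For a single future Bernoulli trial, P(success | data) = α/(α+β) = 0.4183.

0.4183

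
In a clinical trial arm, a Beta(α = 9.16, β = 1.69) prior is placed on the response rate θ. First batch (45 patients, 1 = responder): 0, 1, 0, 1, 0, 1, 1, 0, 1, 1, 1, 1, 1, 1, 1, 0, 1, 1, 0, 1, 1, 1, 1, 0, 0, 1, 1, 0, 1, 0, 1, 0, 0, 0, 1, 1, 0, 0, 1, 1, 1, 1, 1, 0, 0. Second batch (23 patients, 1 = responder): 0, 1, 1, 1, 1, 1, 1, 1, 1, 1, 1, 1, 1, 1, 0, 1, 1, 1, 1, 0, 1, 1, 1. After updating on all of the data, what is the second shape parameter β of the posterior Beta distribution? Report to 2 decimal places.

The Beta prior is conjugate to a Binomial/Bernoulli likelihood; the update adds successes to α and failures to β.
After batch 1: Beta(9.16+28, 1.69+17) = Beta(37.16, 18.69).
After batch 2: Beta(37.16+20, 18.69+3) = Beta(57.16, 21.69).
Posterior β = 21.69.

21.69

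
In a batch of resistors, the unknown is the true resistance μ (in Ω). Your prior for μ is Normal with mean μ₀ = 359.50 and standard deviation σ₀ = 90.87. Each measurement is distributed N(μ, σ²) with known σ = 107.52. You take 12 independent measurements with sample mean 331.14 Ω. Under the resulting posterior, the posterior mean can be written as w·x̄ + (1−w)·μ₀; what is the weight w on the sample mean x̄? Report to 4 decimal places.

For Normal data with known variance σ², a Normal(μ₀, σ₀²) prior on μ is conjugate. Posterior precision = 1/σ₀² + n/σ²; posterior mean is the precision-weighted average of μ₀ and x̄.
σ₀² = 90.87² = 8257.3569, σ² = 107.52² = 11560.5504. Prior precision 1/σ₀² = 1/8257.3569; data precision n/σ² = 12/11560.5504.
w = (n/σ²)/(1/σ₀² + n/σ²) = n·σ₀²/(σ² + n·σ₀²) = 12·8257.3569/(11560.5504 + 12·8257.3569) = 99088.2828/110648.8332 = 0.8955.

0.8955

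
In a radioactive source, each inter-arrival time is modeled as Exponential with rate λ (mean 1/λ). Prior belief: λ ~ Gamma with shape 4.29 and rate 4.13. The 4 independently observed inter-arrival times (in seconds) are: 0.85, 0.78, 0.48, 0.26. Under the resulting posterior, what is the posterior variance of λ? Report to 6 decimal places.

0.196213

With a Gamma(shape α, rate β) prior on the exponential rate λ, the posterior after n observations with total T = Σxᵢ is Gamma(α+n, β+T).
Sum of observations T = 2.37 seconds; n = 4.
Posterior: Gamma(4.29+4, 4.13+2.37) = Gamma(8.29, 6.50).
Var = α/β² = 0.196213.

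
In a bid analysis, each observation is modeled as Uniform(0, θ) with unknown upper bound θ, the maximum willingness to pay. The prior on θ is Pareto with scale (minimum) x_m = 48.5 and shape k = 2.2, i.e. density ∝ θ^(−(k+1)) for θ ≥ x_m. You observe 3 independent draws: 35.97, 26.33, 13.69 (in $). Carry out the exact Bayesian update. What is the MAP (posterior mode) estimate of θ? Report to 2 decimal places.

A Pareto(scale x_m, shape k) prior on the upper bound θ of Uniform(0, θ) is conjugate: posterior is Pareto(max(x_m, max xᵢ), k + n).
Sample maximum = 35.97; prior scale x_m = 48.5 → posterior scale = max = 48.50.
Posterior shape = 2.2 + 3 = 5.2.
The Pareto density is decreasing on [x_m, ∞), so the mode is x_m = 48.50.

48.50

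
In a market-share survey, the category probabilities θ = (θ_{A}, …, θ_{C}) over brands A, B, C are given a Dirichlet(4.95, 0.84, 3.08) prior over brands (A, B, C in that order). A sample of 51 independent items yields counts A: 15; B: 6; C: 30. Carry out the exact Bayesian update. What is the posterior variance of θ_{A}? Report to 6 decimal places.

The Dirichlet prior is conjugate to the Multinomial likelihood: each posterior αⱼ = prior αⱼ + observed count nⱼ.
Posterior concentration: (19.95, 6.84, 33.08), total = 59.87.
Var[θ_j] = α_j(Σα−α_j)/((Σα)²(Σα+1)) = 19.95·39.92/(59.87²·60.87) = 0.003650.

0.003650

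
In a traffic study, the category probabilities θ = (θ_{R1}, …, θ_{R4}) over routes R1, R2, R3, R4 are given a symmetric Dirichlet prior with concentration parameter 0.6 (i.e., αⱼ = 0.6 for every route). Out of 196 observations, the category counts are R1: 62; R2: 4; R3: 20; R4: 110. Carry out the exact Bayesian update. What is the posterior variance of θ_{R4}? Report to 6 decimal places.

0.001237

The Dirichlet prior is conjugate to the Multinomial likelihood: each posterior αⱼ = prior αⱼ + observed count nⱼ.
Posterior concentration: (62.6, 4.6, 20.6, 110.6), total = 198.4.
Var[θ_j] = α_j(Σα−α_j)/((Σα)²(Σα+1)) = 110.6·87.8/(198.4²·199.4) = 0.001237.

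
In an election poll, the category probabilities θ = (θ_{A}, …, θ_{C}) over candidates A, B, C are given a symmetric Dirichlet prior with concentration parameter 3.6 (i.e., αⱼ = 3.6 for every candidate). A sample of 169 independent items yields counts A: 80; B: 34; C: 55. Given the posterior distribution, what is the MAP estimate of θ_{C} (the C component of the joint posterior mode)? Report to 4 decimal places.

0.3258

The Dirichlet prior is conjugate to the Multinomial likelihood: each posterior αⱼ = prior αⱼ + observed count nⱼ.
Posterior concentration: (83.6, 37.6, 58.6), total = 179.8.
Joint mode component: (α_{C}−1)/(Σα−K) = 57.6/176.8 = 0.3258.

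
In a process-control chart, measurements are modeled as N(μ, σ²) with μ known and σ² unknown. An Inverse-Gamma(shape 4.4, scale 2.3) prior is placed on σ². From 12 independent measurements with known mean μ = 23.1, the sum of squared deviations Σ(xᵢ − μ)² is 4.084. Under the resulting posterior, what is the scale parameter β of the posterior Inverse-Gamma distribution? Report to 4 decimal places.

With known mean μ and an Inverse-Gamma(α, β) prior on σ², the Normal likelihood is conjugate: posterior is Inv-Gamma(α + n/2, β + Σ(xᵢ−μ)²/2).
Posterior: Inv-Gamma(4.4 + 12/2, 2.3 + 4.084/2) = Inv-Gamma(10.40, 4.3420).
Posterior β = 4.3420.

4.3420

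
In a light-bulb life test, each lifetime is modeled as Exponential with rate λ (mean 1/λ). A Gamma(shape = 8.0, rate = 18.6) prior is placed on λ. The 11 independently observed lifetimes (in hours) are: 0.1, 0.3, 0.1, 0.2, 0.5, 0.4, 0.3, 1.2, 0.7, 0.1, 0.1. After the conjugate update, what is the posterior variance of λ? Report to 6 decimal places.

With a Gamma(shape α, rate β) prior on the exponential rate λ, the posterior after n observations with total T = Σxᵢ is Gamma(α+n, β+T).
Sum of observations T = 4.0 hours; n = 11.
Posterior: Gamma(8.0+11, 18.6+4.0) = Gamma(19.0, 22.6).
Var = α/β² = 0.037199.

0.037199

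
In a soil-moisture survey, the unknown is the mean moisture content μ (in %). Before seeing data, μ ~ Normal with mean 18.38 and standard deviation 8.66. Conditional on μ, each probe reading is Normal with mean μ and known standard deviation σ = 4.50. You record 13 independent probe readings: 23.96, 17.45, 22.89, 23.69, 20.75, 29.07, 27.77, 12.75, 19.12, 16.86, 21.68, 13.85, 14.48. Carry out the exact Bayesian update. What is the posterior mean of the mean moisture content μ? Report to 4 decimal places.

For Normal data with known variance σ², a Normal(μ₀, σ₀²) prior on μ is conjugate. Posterior precision = 1/σ₀² + n/σ²; posterior mean is the precision-weighted average of μ₀ and x̄.
Σxᵢ = 23.96 + 17.45 + 22.89 + 23.69 + 20.75 + 29.07 + 27.77 + 12.75 + 19.12 + 16.86 + 21.68 + 13.85 + 14.48 = 264.32, so n·x̄ = 264.32.
σ₀² = 8.66² = 74.9956, σ² = 4.50² = 20.25; σ² + n·σ₀² = 20.25 + 13·74.9956 = 995.1928.
Posterior mean = (μ₀/σ₀² + n·x̄/σ²)/(1/σ₀² + n/σ²) = (σ²·μ₀ + σ₀²·n·x̄)/(σ² + n·σ₀²) = (20.25·18.38 + 74.9956·264.32)/995.1928 = 20195.031992/995.1928 = 20.2926.

20.2926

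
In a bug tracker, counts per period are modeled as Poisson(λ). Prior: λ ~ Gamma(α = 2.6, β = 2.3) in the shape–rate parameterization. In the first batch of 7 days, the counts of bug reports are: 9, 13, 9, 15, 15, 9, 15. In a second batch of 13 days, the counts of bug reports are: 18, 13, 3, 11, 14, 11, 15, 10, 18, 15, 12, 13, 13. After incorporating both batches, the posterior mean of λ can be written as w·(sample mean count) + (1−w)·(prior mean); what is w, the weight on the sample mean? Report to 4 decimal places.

With a Gamma(shape α, rate β) prior, the Poisson likelihood is conjugate: the posterior is Gamma(α + ΣXᵢ, β + n).
Total number of days: n = 7 + 13 = 20.
Posterior mean = (α₀+S)/(β₀+n) = [n/(β₀+n)]·(S/n) + [β₀/(β₀+n)]·(α₀/β₀), so only n and β₀ enter the weight.
Weight on data w = n/(β₀+n) = 20/(2.3+20) = 20/22.3 = 0.8969.

0.8969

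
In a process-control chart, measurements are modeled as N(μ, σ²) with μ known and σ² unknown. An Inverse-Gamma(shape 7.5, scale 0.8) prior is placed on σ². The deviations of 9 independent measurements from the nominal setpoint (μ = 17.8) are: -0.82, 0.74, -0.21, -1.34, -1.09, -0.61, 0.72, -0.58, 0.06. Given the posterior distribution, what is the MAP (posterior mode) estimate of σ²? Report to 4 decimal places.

0.2722

With known mean μ and an Inverse-Gamma(α, β) prior on σ², the Normal likelihood is conjugate: posterior is Inv-Gamma(α + n/2, β + Σ(xᵢ−μ)²/2).
Σ(xᵢ−μ)² = (-0.82)² + (0.74)² + (-0.21)² + (-1.34)² + (-1.09)² + (-0.61)² + (0.72)² + (-0.58)² + (0.06)² = 5.4783.
Posterior: Inv-Gamma(7.5 + 9/2, 0.8 + 5.4783/2) = Inv-Gamma(12.00, 3.53915).
Mode = β/(α+1) = 3.53915/13.00 = 0.2722.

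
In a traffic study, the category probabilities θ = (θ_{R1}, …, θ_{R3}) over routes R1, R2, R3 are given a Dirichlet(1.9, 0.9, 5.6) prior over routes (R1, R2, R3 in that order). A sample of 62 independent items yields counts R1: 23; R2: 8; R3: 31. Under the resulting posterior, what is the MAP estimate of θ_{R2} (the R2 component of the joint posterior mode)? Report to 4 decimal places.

The Dirichlet prior is conjugate to the Multinomial likelihood: each posterior αⱼ = prior αⱼ + observed count nⱼ.
Posterior concentration: (24.9, 8.9, 36.6), total = 70.4.
Joint mode component: (α_{R2}−1)/(Σα−K) = 7.9/67.4 = 0.1172.

0.1172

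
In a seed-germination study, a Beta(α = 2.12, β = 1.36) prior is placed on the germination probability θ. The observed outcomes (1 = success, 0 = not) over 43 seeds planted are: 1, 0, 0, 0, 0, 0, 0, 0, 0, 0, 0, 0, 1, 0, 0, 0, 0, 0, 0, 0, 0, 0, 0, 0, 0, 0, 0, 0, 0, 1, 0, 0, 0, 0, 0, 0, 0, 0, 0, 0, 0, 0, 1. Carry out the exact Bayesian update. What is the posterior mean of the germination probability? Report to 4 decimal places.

The Beta prior is conjugate to a Binomial/Bernoulli likelihood; the update adds successes to α and failures to β.
Posterior: Beta(α+k, β+n−k) = Beta(2.12+4, 1.36+39) = Beta(6.12, 40.36).
Posterior mean = α/(α+β) = 6.12/46.48 = 0.1317.

0.1317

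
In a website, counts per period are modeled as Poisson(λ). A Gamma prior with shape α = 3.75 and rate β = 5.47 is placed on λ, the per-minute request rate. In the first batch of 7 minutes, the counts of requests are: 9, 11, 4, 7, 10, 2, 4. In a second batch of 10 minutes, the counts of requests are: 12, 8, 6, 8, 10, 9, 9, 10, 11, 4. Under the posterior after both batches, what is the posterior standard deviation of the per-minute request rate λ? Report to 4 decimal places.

With a Gamma(shape α, rate β) prior, the Poisson likelihood is conjugate: the posterior is Gamma(α + ΣXᵢ, β + n).
Batch 1: sum of counts S = 47 over n = 7 minutes.
After batch 1: Gamma(α+S, β+n) = Gamma(3.75+47, 5.47+7) = Gamma(50.75, 12.47).
Batch 2: sum of counts S = 87 over n = 10 minutes.
After batch 2: Gamma(α+S, β+n) = Gamma(50.75+87, 12.47+10) = Gamma(137.75, 22.47).
SD = √α/β = √137.75/22.47 = 0.5223.

0.5223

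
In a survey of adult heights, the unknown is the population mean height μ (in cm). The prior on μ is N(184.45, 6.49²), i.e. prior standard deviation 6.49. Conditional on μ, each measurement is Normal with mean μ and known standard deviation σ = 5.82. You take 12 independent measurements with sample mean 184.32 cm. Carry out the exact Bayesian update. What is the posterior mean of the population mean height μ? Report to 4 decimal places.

184.3282

For Normal data with known variance σ², a Normal(μ₀, σ₀²) prior on μ is conjugate. Posterior precision = 1/σ₀² + n/σ²; posterior mean is the precision-weighted average of μ₀ and x̄.
n·x̄ = 12·184.32 = 2211.84.
σ₀² = 6.49² = 42.1201, σ² = 5.82² = 33.8724; σ² + n·σ₀² = 33.8724 + 12·42.1201 = 539.3136.
Posterior mean = (μ₀/σ₀² + n·x̄/σ²)/(1/σ₀² + n/σ²) = (σ²·μ₀ + σ₀²·n·x̄)/(σ² + n·σ₀²) = (33.8724·184.45 + 42.1201·2211.84)/539.3136 = 99410.686164/539.3136 = 184.3282.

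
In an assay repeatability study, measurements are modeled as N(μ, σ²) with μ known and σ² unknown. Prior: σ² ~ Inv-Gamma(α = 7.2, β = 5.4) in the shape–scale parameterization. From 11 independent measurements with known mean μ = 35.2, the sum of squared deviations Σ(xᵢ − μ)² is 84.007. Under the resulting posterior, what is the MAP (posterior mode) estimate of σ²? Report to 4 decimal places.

With known mean μ and an Inverse-Gamma(α, β) prior on σ², the Normal likelihood is conjugate: posterior is Inv-Gamma(α + n/2, β + Σ(xᵢ−μ)²/2).
Posterior: Inv-Gamma(7.2 + 11/2, 5.4 + 84.007/2) = Inv-Gamma(12.70, 47.4035).
Mode = β/(α+1) = 47.4035/13.70 = 3.4601.

3.4601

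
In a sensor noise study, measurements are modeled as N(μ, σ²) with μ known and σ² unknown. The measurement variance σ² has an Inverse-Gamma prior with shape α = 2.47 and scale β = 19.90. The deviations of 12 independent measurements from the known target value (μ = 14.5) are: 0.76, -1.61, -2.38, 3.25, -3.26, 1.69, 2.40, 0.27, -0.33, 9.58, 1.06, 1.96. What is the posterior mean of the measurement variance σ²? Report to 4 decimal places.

11.7379

With known mean μ and an Inverse-Gamma(α, β) prior on σ², the Normal likelihood is conjugate: posterior is Inv-Gamma(α + n/2, β + Σ(xᵢ−μ)²/2).
Σ(xᵢ−μ)² = (0.76)² + (-1.61)² + (-2.38)² + (3.25)² + (-3.26)² + (1.69)² + (2.40)² + (0.27)² + (-0.33)² + (9.58)² + (1.06)² + (1.96)² = 135.5637.
Posterior: Inv-Gamma(2.47 + 12/2, 19.90 + 135.5637/2) = Inv-Gamma(8.47, 87.68185).
E[σ²|data] = β/(α−1) = 87.68185/7.47 = 11.7379.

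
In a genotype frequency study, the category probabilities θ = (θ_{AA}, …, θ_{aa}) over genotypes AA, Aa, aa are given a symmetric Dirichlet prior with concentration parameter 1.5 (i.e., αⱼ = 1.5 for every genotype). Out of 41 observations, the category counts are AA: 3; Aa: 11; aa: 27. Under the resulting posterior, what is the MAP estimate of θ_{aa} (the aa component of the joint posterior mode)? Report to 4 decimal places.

The Dirichlet prior is conjugate to the Multinomial likelihood: each posterior αⱼ = prior αⱼ + observed count nⱼ.
Posterior concentration: (4.5, 12.5, 28.5), total = 45.5.
Joint mode component: (α_{aa}−1)/(Σα−K) = 27.5/42.5 = 0.6471.

0.6471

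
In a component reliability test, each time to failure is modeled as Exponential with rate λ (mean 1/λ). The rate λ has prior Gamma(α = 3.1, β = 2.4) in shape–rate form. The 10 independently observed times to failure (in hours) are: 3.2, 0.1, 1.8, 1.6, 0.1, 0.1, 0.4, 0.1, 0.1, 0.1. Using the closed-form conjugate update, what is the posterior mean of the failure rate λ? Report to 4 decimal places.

1.3100

With a Gamma(shape α, rate β) prior on the exponential rate λ, the posterior after n observations with total T = Σxᵢ is Gamma(α+n, β+T).
Sum of observations T = 7.6 hours; n = 10.
Posterior: Gamma(3.1+10, 2.4+7.6) = Gamma(13.1, 10.0).
Posterior mean of λ = α/β = 13.1/10.0 = 1.3100.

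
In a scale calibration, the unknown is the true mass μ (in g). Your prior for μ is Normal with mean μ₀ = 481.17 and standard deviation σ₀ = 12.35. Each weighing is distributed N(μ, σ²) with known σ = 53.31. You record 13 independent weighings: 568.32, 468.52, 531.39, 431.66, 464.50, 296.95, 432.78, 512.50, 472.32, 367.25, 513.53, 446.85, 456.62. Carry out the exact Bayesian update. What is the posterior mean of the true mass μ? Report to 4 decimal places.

For Normal data with known variance σ², a Normal(μ₀, σ₀²) prior on μ is conjugate. Posterior precision = 1/σ₀² + n/σ²; posterior mean is the precision-weighted average of μ₀ and x̄.
Σxᵢ = 568.32 + 468.52 + 531.39 + 431.66 + 464.50 + 296.95 + 432.78 + 512.50 + 472.32 + 367.25 + 513.53 + 446.85 + 456.62 = 5963.19, so n·x̄ = 5963.19.
σ₀² = 12.35² = 152.5225, σ² = 53.31² = 2841.9561; σ² + n·σ₀² = 2841.9561 + 13·152.5225 = 4824.7486.
Posterior mean = (μ₀/σ₀² + n·x̄/σ²)/(1/σ₀² + n/σ²) = (σ²·μ₀ + σ₀²·n·x̄)/(σ² + n·σ₀²) = (2841.9561·481.17 + 152.5225·5963.19)/4824.7486 = 2276984.663412/4824.7486 = 471.9385.

471.9385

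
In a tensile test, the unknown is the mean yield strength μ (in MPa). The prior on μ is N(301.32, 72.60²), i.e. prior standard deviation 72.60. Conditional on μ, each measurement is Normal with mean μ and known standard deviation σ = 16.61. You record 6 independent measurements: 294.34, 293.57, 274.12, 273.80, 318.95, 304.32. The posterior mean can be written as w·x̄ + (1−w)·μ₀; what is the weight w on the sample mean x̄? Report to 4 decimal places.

For Normal data with known variance σ², a Normal(μ₀, σ₀²) prior on μ is conjugate. Posterior precision = 1/σ₀² + n/σ²; posterior mean is the precision-weighted average of μ₀ and x̄.
σ₀² = 72.60² = 5270.76, σ² = 16.61² = 275.8921. Prior precision 1/σ₀² = 1/5270.76; data precision n/σ² = 6/275.8921.
w = (n/σ²)/(1/σ₀² + n/σ²) = n·σ₀²/(σ² + n·σ₀²) = 6·5270.76/(275.8921 + 6·5270.76) = 31624.56/31900.4521 = 0.9914.

0.9914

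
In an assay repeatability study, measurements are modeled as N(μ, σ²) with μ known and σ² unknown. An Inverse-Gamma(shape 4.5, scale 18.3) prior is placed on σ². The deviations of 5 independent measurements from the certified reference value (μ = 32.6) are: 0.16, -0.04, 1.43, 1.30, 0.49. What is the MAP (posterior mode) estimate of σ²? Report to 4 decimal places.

2.5376

With known mean μ and an Inverse-Gamma(α, β) prior on σ², the Normal likelihood is conjugate: posterior is Inv-Gamma(α + n/2, β + Σ(xᵢ−μ)²/2).
Σ(xᵢ−μ)² = (0.16)² + (-0.04)² + (1.43)² + (1.30)² + (0.49)² = 4.0022.
Posterior: Inv-Gamma(4.5 + 5/2, 18.3 + 4.0022/2) = Inv-Gamma(7.00, 20.30110).
Mode = β/(α+1) = 20.30110/8.00 = 2.5376.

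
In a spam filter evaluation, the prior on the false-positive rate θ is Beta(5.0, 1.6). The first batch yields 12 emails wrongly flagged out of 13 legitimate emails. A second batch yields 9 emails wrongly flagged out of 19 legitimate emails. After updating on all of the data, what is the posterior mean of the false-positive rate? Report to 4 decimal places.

0.6736

The Beta prior is conjugate to a Binomial/Bernoulli likelihood; the update adds successes to α and failures to β.
After batch 1: Beta(5.0+12, 1.6+1) = Beta(17.0, 2.6).
After batch 2: Beta(17.0+9, 2.6+10) = Beta(26.0, 12.6).
Posterior mean = α/(α+β) = 26.0/38.6 = 0.6736.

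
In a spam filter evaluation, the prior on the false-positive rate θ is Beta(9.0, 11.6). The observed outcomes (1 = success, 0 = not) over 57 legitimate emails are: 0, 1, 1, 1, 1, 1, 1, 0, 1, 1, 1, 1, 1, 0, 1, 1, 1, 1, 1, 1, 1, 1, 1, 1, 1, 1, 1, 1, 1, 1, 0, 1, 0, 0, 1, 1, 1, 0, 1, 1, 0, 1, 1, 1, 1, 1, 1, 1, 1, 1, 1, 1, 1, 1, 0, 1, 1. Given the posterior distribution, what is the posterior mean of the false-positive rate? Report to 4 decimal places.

0.7345

The Beta prior is conjugate to a Binomial/Bernoulli likelihood; the update adds successes to α and failures to β.
Posterior: Beta(α+k, β+n−k) = Beta(9.0+48, 11.6+9) = Beta(57.0, 20.6).
Posterior mean = α/(α+β) = 57.0/77.6 = 0.7345.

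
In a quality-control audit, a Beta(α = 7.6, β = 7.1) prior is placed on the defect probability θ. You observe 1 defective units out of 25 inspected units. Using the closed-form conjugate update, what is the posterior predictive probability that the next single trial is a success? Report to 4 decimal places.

0.2166

The Beta prior is conjugate to a Binomial/Bernoulli likelihood; the update adds successes to α and failures to β.
Posterior: Beta(α+k, β+n−k) = Beta(7.6+1, 7.1+24) = Beta(8.6, 31.1).
For a single future Bernoulli trial, P(success | data) = α/(α+β) = 0.2166.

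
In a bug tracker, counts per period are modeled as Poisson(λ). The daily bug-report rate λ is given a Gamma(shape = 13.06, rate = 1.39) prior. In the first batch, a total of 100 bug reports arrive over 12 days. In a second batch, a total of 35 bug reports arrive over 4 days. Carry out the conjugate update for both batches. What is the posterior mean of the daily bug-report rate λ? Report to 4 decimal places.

8.5141

With a Gamma(shape α, rate β) prior, the Poisson likelihood is conjugate: the posterior is Gamma(α + ΣXᵢ, β + n).
After batch 1: Gamma(α+S, β+n) = Gamma(13.06+100, 1.39+12) = Gamma(113.06, 13.39).
After batch 2: Gamma(α+S, β+n) = Gamma(113.06+35, 13.39+4) = Gamma(148.06, 17.39).
Posterior mean = α/β = 148.06/17.39 = 8.5141.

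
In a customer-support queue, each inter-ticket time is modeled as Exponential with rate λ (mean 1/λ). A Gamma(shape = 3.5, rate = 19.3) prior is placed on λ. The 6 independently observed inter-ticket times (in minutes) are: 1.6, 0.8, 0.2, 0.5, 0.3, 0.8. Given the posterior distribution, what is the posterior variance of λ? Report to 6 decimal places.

0.017202

With a Gamma(shape α, rate β) prior on the exponential rate λ, the posterior after n observations with total T = Σxᵢ is Gamma(α+n, β+T).
Sum of observations T = 4.2 minutes; n = 6.
Posterior: Gamma(3.5+6, 19.3+4.2) = Gamma(9.5, 23.5).
Var = α/β² = 0.017202.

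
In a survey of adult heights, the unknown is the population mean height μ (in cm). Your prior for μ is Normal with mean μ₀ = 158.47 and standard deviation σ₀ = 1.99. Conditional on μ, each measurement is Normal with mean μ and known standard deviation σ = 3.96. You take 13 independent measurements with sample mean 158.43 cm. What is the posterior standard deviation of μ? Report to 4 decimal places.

For Normal data with known variance σ², a Normal(μ₀, σ₀²) prior on μ is conjugate. Posterior precision = 1/σ₀² + n/σ²; posterior mean is the precision-weighted average of μ₀ and x̄.
σ₀² = 1.99² = 3.9601, σ² = 3.96² = 15.6816; σ² + n·σ₀² = 15.6816 + 13·3.9601 = 67.1629.
Posterior precision = 1/σ₀² + n/σ² = 1/3.9601 + 13/15.6816 = (σ² + n·σ₀²)/(σ₀²σ²) = 67.1629/(3.9601·15.6816); posterior variance σₙ² = σ₀²σ²/(σ² + n·σ₀²) = 3.9601·15.6816/67.1629 = 0.924628.
Posterior SD = √σₙ² = √(3.9601·15.6816/67.1629) = 0.9616.

0.9616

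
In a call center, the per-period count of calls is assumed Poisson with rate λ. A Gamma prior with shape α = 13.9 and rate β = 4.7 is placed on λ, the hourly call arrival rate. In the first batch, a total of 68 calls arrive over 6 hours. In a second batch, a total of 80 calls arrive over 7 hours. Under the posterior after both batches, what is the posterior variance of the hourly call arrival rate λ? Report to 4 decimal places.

0.5168

With a Gamma(shape α, rate β) prior, the Poisson likelihood is conjugate: the posterior is Gamma(α + ΣXᵢ, β + n).
After batch 1: Gamma(α+S, β+n) = Gamma(13.9+68, 4.7+6) = Gamma(81.9, 10.7).
After batch 2: Gamma(α+S, β+n) = Gamma(81.9+80, 10.7+7) = Gamma(161.9, 17.7).
Var = α/β² = 161.9/17.7² = 0.5168.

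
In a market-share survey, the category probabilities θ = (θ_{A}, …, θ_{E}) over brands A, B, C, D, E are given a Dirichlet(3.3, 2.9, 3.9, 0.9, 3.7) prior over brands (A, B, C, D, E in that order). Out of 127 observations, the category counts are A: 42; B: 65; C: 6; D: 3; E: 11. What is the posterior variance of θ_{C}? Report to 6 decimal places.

0.000455

The Dirichlet prior is conjugate to the Multinomial likelihood: each posterior αⱼ = prior αⱼ + observed count nⱼ.
Posterior concentration: (45.3, 67.9, 9.9, 3.9, 14.7), total = 141.7.
Var[θ_j] = α_j(Σα−α_j)/((Σα)²(Σα+1)) = 9.9·131.8/(141.7²·142.7) = 0.000455.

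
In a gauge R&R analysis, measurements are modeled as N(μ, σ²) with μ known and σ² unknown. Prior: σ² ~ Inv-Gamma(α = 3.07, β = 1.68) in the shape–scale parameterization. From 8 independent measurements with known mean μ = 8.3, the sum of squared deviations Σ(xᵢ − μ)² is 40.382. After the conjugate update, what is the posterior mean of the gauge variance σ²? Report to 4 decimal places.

3.6031

With known mean μ and an Inverse-Gamma(α, β) prior on σ², the Normal likelihood is conjugate: posterior is Inv-Gamma(α + n/2, β + Σ(xᵢ−μ)²/2).
Posterior: Inv-Gamma(3.07 + 8/2, 1.68 + 40.382/2) = Inv-Gamma(7.07, 21.8710).
E[σ²|data] = β/(α−1) = 21.8710/6.07 = 3.6031.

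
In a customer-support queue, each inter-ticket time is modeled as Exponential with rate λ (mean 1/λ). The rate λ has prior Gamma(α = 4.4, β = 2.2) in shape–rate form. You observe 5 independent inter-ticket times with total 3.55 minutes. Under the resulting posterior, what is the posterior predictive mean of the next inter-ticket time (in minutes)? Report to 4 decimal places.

With a Gamma(shape α, rate β) prior on the exponential rate λ, the posterior after n observations with total T = Σxᵢ is Gamma(α+n, β+T).
Posterior: Gamma(4.4+5, 2.2+3.55) = Gamma(9.4, 5.75).
The predictive distribution for the next observation is Lomax; its mean is β/(α−1) = 5.75/8.4 = 0.6845.

0.6845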